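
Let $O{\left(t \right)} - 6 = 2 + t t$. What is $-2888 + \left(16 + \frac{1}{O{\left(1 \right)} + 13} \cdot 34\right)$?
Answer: $- \frac{31575}{11} \approx -2870.5$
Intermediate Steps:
$O{\left(t \right)} = 8 + t^{2}$ ($O{\left(t \right)} = 6 + \left(2 + t t\right) = 6 + \left(2 + t^{2}\right) = 8 + t^{2}$)
$-2888 + \left(16 + \frac{1}{O{\left(1 \right)} + 13} \cdot 34\right) = -2888 + \left(16 + \frac{1}{\left(8 + 1^{2}\right) + 13} \cdot 34\right) = -2888 + \left(16 + \frac{1}{\left(8 + 1\right) + 13} \cdot 34\right) = -2888 + \left(16 + \frac{1}{9 + 13} \cdot 34\right) = -2888 + \left(16 + \frac{1}{22} \cdot 34\right) = -2888 + \left(16 + \frac{17}{11}\right) = -2888 + \frac{193}{11} = - \frac{31575}{11}$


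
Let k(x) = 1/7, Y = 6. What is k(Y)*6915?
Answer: 6915/7 ≈ 987.86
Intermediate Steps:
k(x) = ⅐
k(Y)*6915 = (⅐)*6915 = 6915/7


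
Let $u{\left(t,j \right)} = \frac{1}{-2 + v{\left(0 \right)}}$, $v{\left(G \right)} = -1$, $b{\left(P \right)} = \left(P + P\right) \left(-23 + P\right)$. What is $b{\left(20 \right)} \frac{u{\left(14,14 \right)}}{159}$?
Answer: $\frac{40}{159} \approx 0.25157$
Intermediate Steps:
$b{\left(P \right)} = 2 P \left(-23 + P\right)$
$u{\left(t,j \right)} = - \frac{1}{3}$ ($u{\left(t,j \right)} = \frac{1}{-2 - 1} = \frac{1}{-3} = - \frac{1}{3}$)
$b{\left(20 \right)} \frac{u{\left(14,14 \right)}}{159} = 2 \cdot 20 \left(-23 + 20\right) \left(- \frac{1}{3 \cdot 159}\right) = 2 \cdot 20 \left(-3\right) \left(\left(- \frac{1}{3}\right) \frac{1}{159}\right) = \left(-120\right) \left(- \frac{1}{477}\right) = \frac{40}{159}$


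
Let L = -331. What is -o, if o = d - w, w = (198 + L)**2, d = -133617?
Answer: 151306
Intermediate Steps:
w = 17689 (w = (198 - 331)**2 = (-133)**2 = 17689)
o = -151306 (o = -133617 - 1*17689 = -133617 - 17689 = -151306)
-o = -1*(-151306) = 151306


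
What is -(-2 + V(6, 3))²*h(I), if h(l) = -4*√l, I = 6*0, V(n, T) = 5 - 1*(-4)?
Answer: 0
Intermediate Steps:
V(n, T) = 9 (V(n, T) = 5 + 4 = 9)
I = 0
-(-2 + V(6, 3))²*h(I) = -(-2 + 9)²*(-4*√0) = -7²*(-4*0) = -49*0 = -1*0 = 0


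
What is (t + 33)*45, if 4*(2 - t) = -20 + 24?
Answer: 1530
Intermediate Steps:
t = 1 (t = 2 - (-20 + 24)/4 = 2 - ¼*4 = 2 - 1 = 1)
(t + 33)*45 = (1 + 33)*45 = 34*45 = 1530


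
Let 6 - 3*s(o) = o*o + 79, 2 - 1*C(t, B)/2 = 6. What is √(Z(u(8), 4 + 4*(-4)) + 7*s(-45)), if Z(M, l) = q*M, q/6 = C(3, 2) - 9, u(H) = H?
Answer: I*√51402/3 ≈ 75.573*I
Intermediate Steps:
C(t, B) = -8 (C(t, B) = 4 - 2*6 = 4 - 12 = -8)
q = -102 (q = 6*(-8 - 9) = 6*(-17) = -102)
s(o) = -73/3 - o²/3 (s(o) = 2 - (o*o + 79)/3 = 2 - (o² + 79)/3 = 2 - (79 + o²)/3 = 2 + (-79/3 - o²/3) = -73/3 - o²/3)
Z(M, l) = -102*M
√(Z(u(8), 4 + 4*(-4)) + 7*s(-45)) = √(-102*8 + 7*(-73/3 - ⅓*(-45)²)) = √(-816 + 7*(-73/3 - ⅓*2025)) = √(-816 + 7*(-73/3 - 675)) = √(-816 + 7*(-2098/3)) = √(-816 - 14686/3) = √(-17134/3) = I*√51402/3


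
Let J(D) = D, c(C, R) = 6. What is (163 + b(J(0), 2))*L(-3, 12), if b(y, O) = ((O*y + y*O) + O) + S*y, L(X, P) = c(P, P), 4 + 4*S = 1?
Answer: 990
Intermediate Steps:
S = -¾ (S = -1 + (¼)*1 = -1 + ¼ = -¾ ≈ -0.75000)
L(X, P) = 6
b(y, O) = O - 3*y/4 + 2*O*y (b(y, O) = ((O*y + y*O) + O) - 3*y/4 = ((O*y + O*y) + O) - 3*y/4 = (2*O*y + O) - 3*y/4 = (O + 2*O*y) - 3*y/4 = O - 3*y/4 + 2*O*y)
(163 + b(J(0), 2))*L(-3, 12) = (163 + (2 - ¾*0 + 2*2*0))*6 = (163 + (2 + 0 + 0))*6 = (163 + 2)*6 = 165*6 = 990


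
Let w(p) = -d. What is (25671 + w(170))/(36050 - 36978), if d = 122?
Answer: -881/32 ≈ -27.531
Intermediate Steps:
w(p) = -122 (w(p) = -1*122 = -122)
(25671 + w(170))/(36050 - 36978) = (25671 - 122)/(36050 - 36978) = 25549/(-928) = 25549*(-1/928) = -881/32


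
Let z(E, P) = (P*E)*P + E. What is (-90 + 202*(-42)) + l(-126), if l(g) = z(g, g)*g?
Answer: 252054678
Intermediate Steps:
z(E, P) = E + E*P² (z(E, P) = (E*P)*P + E = E*P² + E = E + E*P²)
l(g) = g²*(1 + g²) (l(g) = (g*(1 + g²))*g = g²*(1 + g²))
(-90 + 202*(-42)) + l(-126) = (-90 + 202*(-42)) + ((-126)² + (-126)⁴) = (-90 - 8484) + (15876 + 252047376) = -8574 + 252063252 = 252054678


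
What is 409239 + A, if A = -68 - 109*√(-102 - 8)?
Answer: 409171 - 109*I*√110 ≈ 4.0917e+5 - 1143.2*I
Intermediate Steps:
A = -68 - 109*I*√110 ≈ -68.0 - 1143.2*I
409239 + A = 409239 + (-68 - 109*I*√110) = 409171 - 109*I*√110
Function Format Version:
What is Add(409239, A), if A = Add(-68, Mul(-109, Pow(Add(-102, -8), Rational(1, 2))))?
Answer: Add(409171, Mul(-109, I, Pow(110, Rational(1, 2)))) ≈ Add(4.0917e+5, Mul(-1143.2, I))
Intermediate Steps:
A = Add(-68, Mul(-109, I, Pow(110, Rational(1, 2)))) (A = Add(-68, Mul(-109, Pow(-110, Rational(1, 2)))) = Add(-68, Mul(-109, Mul(I, Pow(110, Rational(1, 2))))) = Add(-68, Mul(-109, I, Pow(110, Rational(1, 2)))) ≈ Add(-68.000, Mul(-1143.2, I)))
Add(409239, A) = Add(409239, Add(-68, Mul(-109, I, Pow(110, Rational(1, 2))))) = Add(409171, Mul(-109, I, Pow(110, Rational(1, 2))))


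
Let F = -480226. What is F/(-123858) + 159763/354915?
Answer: 10568185358/2442170115 ≈ 4.3274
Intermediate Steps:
F/(-123858) + 159763/354915 = -480226/(-123858) + 159763/354915 = -480226*(-1/123858) + 159763*(1/354915) = 240113/61929 + 159763/354915 = 10568185358/2442170115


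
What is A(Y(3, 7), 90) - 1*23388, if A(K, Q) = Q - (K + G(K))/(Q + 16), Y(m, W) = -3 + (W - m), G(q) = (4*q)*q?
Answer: -2469593/106 ≈ -23298.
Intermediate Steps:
G(q) = 4*q**2
Y(m, W) = -3 + W - m
A(K, Q) = Q - (K + 4*K**2)/(16 + Q) (A(K, Q) = Q - (K + 4*K**2)/(Q + 16) = Q - (K + 4*K**2)/(16 + Q))
A(Y(3, 7), 90) - 1*23388 = (90**2 - (-3 + 7 - 1*3) - 4*(-3 + 7 - 1*3)**2 + 16*90)/(16 + 90) - 1*23388 = (8100 - (-3 + 7 - 3) - 4*(-3 + 7 - 3)**2 + 1440)/106 - 23388 = (8100 - 1*1 - 4*1**2 + 1440)/106 - 23388 = (8100 - 1 - 4*1 + 1440)/106 - 23388 = (8100 - 1 - 4 + 1440)/106 - 23388 = (1/106)*9535 - 23388 = 9535/106 - 23388 = -2469593/106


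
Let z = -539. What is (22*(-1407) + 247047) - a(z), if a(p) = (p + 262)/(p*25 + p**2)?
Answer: 59867701555/277046 ≈ 2.1609e+5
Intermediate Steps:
a(p) = (262 + p)/(p**2 + 25*p) (a(p) = (262 + p)/(25*p + p**2) = (262 + p)/(p**2 + 25*p))
(22*(-1407) + 247047) - a(z) = (22*(-1407) + 247047) - (262 - 539)/((-539)*(25 - 539)) = (-30954 + 247047) - (-1)*(-277)/(539*(-514)) = 216093 - (-1)*(-1)*(-277)/(539*514) = 216093 - 1*(-277/277046) = 216093 + 277/277046 = 59867701555/277046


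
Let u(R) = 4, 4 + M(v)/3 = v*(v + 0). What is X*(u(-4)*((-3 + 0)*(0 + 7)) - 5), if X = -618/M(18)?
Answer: 9167/160 ≈ 57.294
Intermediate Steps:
M(v) = -12 + 3*v**2 (M(v) = -12 + 3*(v*(v + 0)) = -12 + 3*(v*v) = -12 + 3*v**2)
X = -103/160 (X = -618/(-12 + 3*18**2) = -618/(-12 + 3*324) = -618/(-12 + 972) = -618/960 = -618*1/960 = -103/160 ≈ -0.64375)
X*(u(-4)*((-3 + 0)*(0 + 7)) - 5) = -103*(4*((-3 + 0)*(0 + 7)) - 5)/160 = -103*(4*(-3*7) - 5)/160 = -103*(4*(-21) - 5)/160 = -103*(-84 - 5)/160 = -103/160*(-89) = 9167/160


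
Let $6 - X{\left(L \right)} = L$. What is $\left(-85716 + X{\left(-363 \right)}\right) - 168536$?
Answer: $-253883$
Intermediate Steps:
$X{\left(L \right)} = 6 - L$
$\left(-85716 + X{\left(-363 \right)}\right) - 168536 = \left(-85716 + \left(6 - -363\right)\right) - 168536 = \left(-85716 + \left(6 + 363\right)\right) - 168536 = \left(-85716 + 369\right) - 168536 = -85347 - 168536 = -253883$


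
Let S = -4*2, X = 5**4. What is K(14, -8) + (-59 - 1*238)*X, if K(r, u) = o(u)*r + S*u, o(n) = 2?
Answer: -185533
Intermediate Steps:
X = 625
S = -8
K(r, u) = -8*u + 2*r (K(r, u) = 2*r - 8*u = -8*u + 2*r)
K(14, -8) + (-59 - 1*238)*X = (-8*(-8) + 2*14) + (-59 - 1*238)*625 = (64 + 28) + (-59 - 238)*625 = 92 - 297*625 = 92 - 185625 = -185533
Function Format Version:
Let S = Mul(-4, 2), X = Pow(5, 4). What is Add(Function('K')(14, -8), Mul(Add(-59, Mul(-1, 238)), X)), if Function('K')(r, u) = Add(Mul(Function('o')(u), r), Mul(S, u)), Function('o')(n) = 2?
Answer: -185533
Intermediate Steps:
X = 625
S = -8
Function('K')(r, u) = Add(Mul(-8, u), Mul(2, r)) (Function('K')(r, u) = Add(Mul(2, r), Mul(-8, u)) = Add(Mul(-8, u), Mul(2, r)))
Add(Function('K')(14, -8), Mul(Add(-59, Mul(-1, 238)), X)) = Add(Add(Mul(-8, -8), Mul(2, 14)), Mul(Add(-59, Mul(-1, 238)), 625)) = Add(Add(64, 28), Mul(Add(-59, -238), 625)) = Add(92, Mul(-297, 625)) = Add(92, -185625) = -185533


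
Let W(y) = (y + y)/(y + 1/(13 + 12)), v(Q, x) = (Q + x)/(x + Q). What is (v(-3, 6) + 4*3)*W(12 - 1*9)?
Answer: 975/38 ≈ 25.658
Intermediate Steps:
v(Q, x) = 1 (v(Q, x) = (Q + x)/(Q + x) = 1)
W(y) = 2*y/(1/25 + y) (W(y) = (2*y)/(y + 1/25) = (2*y)/(1/25 + y) = 2*y/(1/25 + y))
(v(-3, 6) + 4*3)*W(12 - 1*9) = (1 + 4*3)*(50*(12 - 1*9)/(1 + 25*(12 - 1*9))) = (1 + 12)*(50*(12 - 9)/(1 + 25*(12 - 9))) = 13*(50*3/(1 + 25*3)) = 13*(50*3/(1 + 75)) = 13*(50*3/76) = 13*(50*3*(1/76)) = 13*(75/38) = 975/38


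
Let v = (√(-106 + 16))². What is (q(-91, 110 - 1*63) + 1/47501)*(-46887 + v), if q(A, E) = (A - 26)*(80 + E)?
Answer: 33157182026766/47501 ≈ 6.9803e+8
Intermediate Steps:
q(A, E) = (-26 + A)*(80 + E)
v = -90 (v = (√(-90))² = (3*I*√10)² = -90)
(q(-91, 110 - 1*63) + 1/47501)*(-46887 + v) = ((-2080 - 26*(110 - 1*63) + 80*(-91) - 91*(110 - 1*63)) + 1/47501)*(-46887 - 90) = ((-2080 - 26*(110 - 63) - 7280 - 91*(110 - 63)) + 1/47501)*(-46977) = ((-2080 - 26*47 - 7280 - 91*47) + 1/47501)*(-46977) = ((-2080 - 1222 - 7280 - 4277) + 1/47501)*(-46977) = (-14859 + 1/47501)*(-46977) = -705817358/47501*(-46977) = 33157182026766/47501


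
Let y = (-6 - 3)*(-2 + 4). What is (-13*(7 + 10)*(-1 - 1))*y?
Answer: -7956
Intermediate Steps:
y = -18 (y = -9*2 = -18)
(-13*(7 + 10)*(-1 - 1))*y = -13*(7 + 10)*(-1 - 1)*(-18) = -221*(-2)*(-18) = -13*(-34)*(-18) = 442*(-18) = -7956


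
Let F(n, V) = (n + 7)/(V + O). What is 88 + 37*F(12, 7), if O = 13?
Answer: 2463/20 ≈ 123.15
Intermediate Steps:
F(n, V) = (7 + n)/(13 + V) (F(n, V) = (n + 7)/(V + 13) = (7 + n)/(13 + V))
88 + 37*F(12, 7) = 88 + 37*((7 + 12)/(13 + 7)) = 88 + 37*(19/20) = 88 + 703/20 = 2463/20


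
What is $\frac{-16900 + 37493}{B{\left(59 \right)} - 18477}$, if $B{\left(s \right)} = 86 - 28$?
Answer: $- \frac{20593}{18419} \approx -1.118$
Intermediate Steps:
$B{\left(s \right)} = 58$ ($B{\left(s \right)} = 86 - 28 = 58$)
$\frac{-16900 + 37493}{B{\left(59 \right)} - 18477} = \frac{-16900 + 37493}{58 - 18477} = \frac{20593}{-18419} = 20593 \left(- \frac{1}{18419}\right) = - \frac{20593}{18419}$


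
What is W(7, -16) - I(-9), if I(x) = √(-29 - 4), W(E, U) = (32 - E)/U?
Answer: -25/16 - I*√33 ≈ -1.5625 - 5.7446*I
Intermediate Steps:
W(E, U) = (32 - E)/U
I(x) = I*√33 (I(x) = √(-33) = I*√33)
W(7, -16) - I(-9) = (32 - 1*7)/(-16) - I*√33 = -(32 - 7)/16 - I*√33 = -1/16*25 - I*√33 = -25/16 - I*√33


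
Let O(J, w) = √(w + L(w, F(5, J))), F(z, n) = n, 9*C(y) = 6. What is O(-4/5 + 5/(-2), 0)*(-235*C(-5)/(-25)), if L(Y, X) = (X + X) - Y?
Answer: 94*I*√165/75 ≈ 16.099*I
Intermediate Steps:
C(y) = ⅔ (C(y) = (⅑)*6 = ⅔)
L(Y, X) = -Y + 2*X (L(Y, X) = 2*X - Y = -Y + 2*X)
O(J, w) = √2*√J (O(J, w) = √(w + (-w + 2*J)) = √(2*J) = √2*√J)
O(-4/5 + 5/(-2), 0)*(-235*C(-5)/(-25)) = (√2*√(-4/5 + 5/(-2)))*(-470/(3*(-25))) = (√2*√(-4*⅕ + 5*(-½)))*(-470*(-1)/(3*25)) = (√2*√(-⅘ - 5/2))*(-235*(-2/75)) = (√2*√(-33/10))*(94/15) = (√2*(I*√330/10))*(94/15) = (I*√165/5)*(94/15) = 94*I*√165/75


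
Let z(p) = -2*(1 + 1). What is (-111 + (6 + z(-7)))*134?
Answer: -14606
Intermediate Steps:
z(p) = -4 (z(p) = -2*2 = -4)
(-111 + (6 + z(-7)))*134 = (-111 + (6 - 4))*134 = (-111 + 2)*134 = -109*134 = -14606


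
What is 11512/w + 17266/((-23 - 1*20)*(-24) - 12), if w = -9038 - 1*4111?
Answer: 35881399/2235330 ≈ 16.052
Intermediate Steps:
w = -13149 (w = -9038 - 4111 = -13149)
11512/w + 17266/((-23 - 1*20)*(-24) - 12) = 11512/(-13149) + 17266/((-23 - 1*20)*(-24) - 12) = 11512*(-1/13149) + 17266/((-23 - 20)*(-24) - 12) = -11512/13149 + 17266/(-43*(-24) - 12) = -11512/13149 + 17266/(1032 - 12) = -11512/13149 + 17266/1020 = -11512/13149 + 17266*(1/1020) = -11512/13149 + 8633/510 = 35881399/2235330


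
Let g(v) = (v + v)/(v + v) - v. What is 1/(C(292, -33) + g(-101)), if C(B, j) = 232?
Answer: 1/334 ≈ 0.0029940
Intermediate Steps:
g(v) = 1 - v (g(v) = (2*v)/((2*v)) - v = (2*v)*(1/(2*v)) - v = 1 - v)
1/(C(292, -33) + g(-101)) = 1/(232 + (1 - 1*(-101))) = 1/(232 + (1 + 101)) = 1/(232 + 102) = 1/334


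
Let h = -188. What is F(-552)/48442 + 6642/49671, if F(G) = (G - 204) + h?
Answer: 15270130/133675699 ≈ 0.11423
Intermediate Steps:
F(G) = -392 + G (F(G) = (G - 204) - 188 = (-204 + G) - 188 = -392 + G)
F(-552)/48442 + 6642/49671 = (-392 - 552)/48442 + 6642/49671 = -944*1/48442 + 6642*(1/49671) = -472/24221 + 738/5519 = 15270130/133675699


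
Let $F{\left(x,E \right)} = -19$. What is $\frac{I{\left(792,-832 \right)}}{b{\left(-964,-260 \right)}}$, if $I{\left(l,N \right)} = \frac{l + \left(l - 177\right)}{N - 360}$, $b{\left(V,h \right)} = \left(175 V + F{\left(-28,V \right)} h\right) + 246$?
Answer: $\frac{1407}{194908688} \approx 7.2188 \cdot 10^{-6}$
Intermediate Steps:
$b{\left(V,h \right)} = 246 - 19 h + 175 V$ ($b{\left(V,h \right)} = \left(175 V - 19 h\right) + 246 = \left(- 19 h + 175 V\right) + 246 = 246 - 19 h + 175 V$)
$I{\left(l,N \right)} = \frac{-177 + 2 l}{-360 + N}$ ($I{\left(l,N \right)} = \frac{l + \left(-177 + l\right)}{-360 + N} = \frac{-177 + 2 l}{-360 + N}$)
$\frac{I{\left(792,-832 \right)}}{b{\left(-964,-260 \right)}} = \frac{\frac{1}{-360 - 832} \left(-177 + 2 \cdot 792\right)}{246 - -4940 + 175 \left(-964\right)} = \frac{\frac{1}{-1192} \left(-177 + 1584\right)}{246 + 4940 - 168700} = \frac{\left(- \frac{1}{1192}\right) 1407}{-163514} = \left(- \frac{1407}{1192}\right) \left(- \frac{1}{163514}\right) = \frac{1407}{194908688}$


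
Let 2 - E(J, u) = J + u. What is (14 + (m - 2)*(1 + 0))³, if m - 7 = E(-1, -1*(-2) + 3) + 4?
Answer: 9261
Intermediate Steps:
E(J, u) = 2 - J - u (E(J, u) = 2 - (J + u) = 2 + (-J - u) = 2 - J - u)
m = 9 (m = 7 + ((2 - 1*(-1) - (-1*(-2) + 3)) + 4) = 7 + ((2 + 1 - (2 + 3)) + 4) = 7 + ((2 + 1 - 1*5) + 4) = 7 + ((2 + 1 - 5) + 4) = 7 + (-2 + 4) = 7 + 2 = 9)
(14 + (m - 2)*(1 + 0))³ = (14 + (9 - 2)*(1 + 0))³ = (14 + 7*1)³ = (14 + 7)³ = 21³ = 9261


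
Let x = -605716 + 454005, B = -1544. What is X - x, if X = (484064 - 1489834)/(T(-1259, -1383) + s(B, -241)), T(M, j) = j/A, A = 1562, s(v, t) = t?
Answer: 11778244263/75565 ≈ 1.5587e+5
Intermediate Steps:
T(M, j) = j/1562
x = -151711
X = 314202548/75565 (X = (484064 - 1489834)/((1/1562)*(-1383) - 241) = -1005770/(-1383/1562 - 241) = -1005770/(-377825/1562) = -1005770*(-1562/377825) = 314202548/75565 ≈ 4158.0)
X - x = 314202548/75565 - 1*(-151711) = 314202548/75565 + 151711 = 11778244263/75565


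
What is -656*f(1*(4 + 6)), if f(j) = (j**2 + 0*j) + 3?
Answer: -67568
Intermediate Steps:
f(j) = 3 + j**2 (f(j) = (j**2 + 0) + 3 = j**2 + 3 = 3 + j**2)
-656*f(1*(4 + 6)) = -656*(3 + (1*(4 + 6))**2) = -656*(3 + (1*10)**2) = -656*(3 + 10**2) = -656*(3 + 100) = -656*103 = -67568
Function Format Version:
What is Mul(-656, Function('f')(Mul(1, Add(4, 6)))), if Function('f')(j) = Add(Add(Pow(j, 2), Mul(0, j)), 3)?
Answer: -67568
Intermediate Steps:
Function('f')(j) = Add(3, Pow(j, 2)) (Function('f')(j) = Add(Add(Pow(j, 2), 0), 3) = Add(Pow(j, 2), 3) = Add(3, Pow(j, 2)))
Mul(-656, Function('f')(Mul(1, Add(4, 6)))) = Mul(-656, Add(3, Pow(Mul(1, Add(4, 6)), 2))) = Mul(-656, Add(3, Pow(Mul(1, 10), 2))) = Mul(-656, Add(3, Pow(10, 2))) = Mul(-656, Add(3, 100)) = Mul(-656, 103) = -67568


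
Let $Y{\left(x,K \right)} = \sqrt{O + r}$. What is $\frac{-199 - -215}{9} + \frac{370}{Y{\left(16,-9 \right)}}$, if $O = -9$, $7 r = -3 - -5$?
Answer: $\frac{16}{9} - \frac{370 i \sqrt{427}}{61} \approx 1.7778 - 125.34 i$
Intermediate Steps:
$r = \frac{2}{7}$ ($r = \frac{-3 - -5}{7} = \frac{-3 + 5}{7} = \frac{1}{7} \cdot 2 = \frac{2}{7} \approx 0.28571$)
$Y{\left(x,K \right)} = \frac{i \sqrt{427}}{7}$ ($Y{\left(x,K \right)} = \sqrt{-9 + \frac{2}{7}} = \sqrt{- \frac{61}{7}} = \frac{i \sqrt{427}}{7}$)
$\frac{-199 - -215}{9} + \frac{370}{Y{\left(16,-9 \right)}} = \frac{-199 - -215}{9} + \frac{370}{\frac{1}{7} i \sqrt{427}} = \left(-199 + 215\right) \frac{1}{9} + 370 \left(- \frac{i \sqrt{427}}{61}\right) = 16 \cdot \frac{1}{9} - \frac{370 i \sqrt{427}}{61} = \frac{16}{9} - \frac{370 i \sqrt{427}}{61}$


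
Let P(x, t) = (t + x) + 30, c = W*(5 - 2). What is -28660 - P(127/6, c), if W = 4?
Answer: -172339/6 ≈ -28723.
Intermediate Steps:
c = 12 (c = 4*(5 - 2) = 4*3 = 12)
P(x, t) = 30 + t + x
-28660 - P(127/6, c) = -28660 - (30 + 12 + 127/6) = -28660 - 1*379/6 = -28660 - 379/6 = -172339/6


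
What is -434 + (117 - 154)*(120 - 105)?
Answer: -989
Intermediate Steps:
-434 + (117 - 154)*(120 - 105) = -434 - 37*15 = -434 - 555 = -989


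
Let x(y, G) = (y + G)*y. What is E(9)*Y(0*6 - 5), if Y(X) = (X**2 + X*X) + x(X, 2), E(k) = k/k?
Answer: 65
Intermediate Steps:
x(y, G) = y*(G + y) (x(y, G) = (G + y)*y = y*(G + y))
E(k) = 1
Y(X) = 2*X**2 + X*(2 + X) (Y(X) = (X**2 + X*X) + X*(2 + X) = (X**2 + X**2) + X*(2 + X) = 2*X**2 + X*(2 + X))
E(9)*Y(0*6 - 5) = 1*((0*6 - 5)*(2 + 3*(0*6 - 5))) = 1*((0 - 5)*(2 + 3*(0 - 5))) = 1*(-5*(2 + 3*(-5))) = 1*(-5*(2 - 15)) = 1*(-5*(-13)) = 1*65 = 65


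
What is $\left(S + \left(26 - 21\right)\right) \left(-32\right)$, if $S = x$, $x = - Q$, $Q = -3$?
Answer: $-256$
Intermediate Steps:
$x = 3$ ($x = \left(-1\right) \left(-3\right) = 3$)
$S = 3$
$\left(S + \left(26 - 21\right)\right) \left(-32\right) = \left(3 + \left(26 - 21\right)\right) \left(-32\right) = \left(3 + 5\right) \left(-32\right) = 8 \left(-32\right) = -256$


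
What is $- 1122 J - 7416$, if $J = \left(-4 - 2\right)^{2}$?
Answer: $-47808$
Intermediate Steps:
$J = 36$ ($J = \left(-6\right)^{2} = 36$)
$- 1122 J - 7416 = \left(-1122\right) 36 - 7416 = -40392 - 7416 = -47808$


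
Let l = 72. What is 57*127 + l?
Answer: 7311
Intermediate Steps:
57*127 + l = 57*127 + 72 = 7239 + 72 = 7311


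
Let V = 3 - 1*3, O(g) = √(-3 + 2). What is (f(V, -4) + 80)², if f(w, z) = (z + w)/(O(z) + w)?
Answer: 6384 + 640*I ≈ 6384.0 + 640.0*I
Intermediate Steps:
O(g) = I (O(g) = √(-1) = I)
V = 0 (V = 3 - 3 = 0)
f(w, z) = (w + z)/(I + w) (f(w, z) = (z + w)/(I + w) = (w + z)/(I + w))
(f(V, -4) + 80)² = ((0 - 4)/(I + 0) + 80)² = (-4/I + 80)² = (-I*(-4) + 80)² = (4*I + 80)² = (80 + 4*I)²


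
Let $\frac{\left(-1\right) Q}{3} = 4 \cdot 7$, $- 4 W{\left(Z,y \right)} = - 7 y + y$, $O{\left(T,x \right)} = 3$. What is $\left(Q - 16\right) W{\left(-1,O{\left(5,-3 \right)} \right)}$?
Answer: $-450$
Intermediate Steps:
$W{\left(Z,y \right)} = \frac{3 y}{2}$ ($W{\left(Z,y \right)} = - \frac{- 7 y + y}{4} = - \frac{\left(-6\right) y}{4} = \frac{3 y}{2}$)
$Q = -84$ ($Q = - 3 \cdot 4 \cdot 7 = \left(-3\right) 28 = -84$)
$\left(Q - 16\right) W{\left(-1,O{\left(5,-3 \right)} \right)} = \left(-84 - 16\right) \frac{3}{2} \cdot 3 = \left(-100\right) \frac{9}{2} = -450$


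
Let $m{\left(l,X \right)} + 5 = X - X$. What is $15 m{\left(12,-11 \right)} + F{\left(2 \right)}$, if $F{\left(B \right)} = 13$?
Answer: $-62$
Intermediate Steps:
$m{\left(l,X \right)} = -5$ ($m{\left(l,X \right)} = -5 + \left(X - X\right) = -5 + 0 = -5$)
$15 m{\left(12,-11 \right)} + F{\left(2 \right)} = 15 \left(-5\right) + 13 = -75 + 13 = -62$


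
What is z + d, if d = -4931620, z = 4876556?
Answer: -55064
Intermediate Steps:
z + d = 4876556 - 4931620 = -55064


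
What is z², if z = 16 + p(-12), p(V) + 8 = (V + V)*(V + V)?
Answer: 341056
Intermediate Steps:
p(V) = -8 + 4*V² (p(V) = -8 + (V + V)*(V + V) = -8 + (2*V)*(2*V) = -8 + 4*V²)
z = 584 (z = 16 + (-8 + 4*(-12)²) = 16 + (-8 + 4*144) = 16 + (-8 + 576) = 16 + 568 = 584)
z² = 584² = 341056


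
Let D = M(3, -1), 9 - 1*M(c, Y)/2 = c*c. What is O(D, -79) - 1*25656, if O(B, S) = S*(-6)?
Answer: -25182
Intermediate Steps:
M(c, Y) = 18 - 2*c² (M(c, Y) = 18 - 2*c*c = 18 - 2*c²)
D = 0 (D = 18 - 2*3² = 18 - 2*9 = 18 - 18 = 0)
O(B, S) = -6*S
O(D, -79) - 1*25656 = -6*(-79) - 1*25656 = 474 - 25656 = -25182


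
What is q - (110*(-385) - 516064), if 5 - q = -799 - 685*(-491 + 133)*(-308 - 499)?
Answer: 198459828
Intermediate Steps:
q = 197901414 (q = 5 - (-799 - 685*(-491 + 133)*(-308 - 499)) = 5 - (-799 - (-245230)*(-807)) = 5 - (-799 - 685*288906) = 5 - (-799 - 197900610) = 5 - 1*(-197901409) = 5 + 197901409 = 197901414)
q - (110*(-385) - 516064) = 197901414 - (110*(-385) - 516064) = 197901414 - (-42350 - 516064) = 197901414 - 1*(-558414) = 197901414 + 558414 = 198459828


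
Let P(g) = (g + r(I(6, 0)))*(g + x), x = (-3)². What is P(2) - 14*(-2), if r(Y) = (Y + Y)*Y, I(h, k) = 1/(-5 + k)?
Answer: 1272/25 ≈ 50.880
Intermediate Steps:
x = 9
r(Y) = 2*Y² (r(Y) = (2*Y)*Y = 2*Y²)
P(g) = (9 + g)*(2/25 + g) (P(g) = (g + 2*(1/(-5 + 0))²)*(g + 9) = (g + 2*(1/(-5))²)*(9 + g) = (g + 2*(-⅕)²)*(9 + g) = (g + 2*(1/25))*(9 + g) = (g + 2/25)*(9 + g) = (2/25 + g)*(9 + g) = (9 + g)*(2/25 + g))
P(2) - 14*(-2) = (18/25 + 2² + (227/25)*2) - 14*(-2) = (18/25 + 4 + 454/25) + 28 = 572/25 + 28 = 1272/25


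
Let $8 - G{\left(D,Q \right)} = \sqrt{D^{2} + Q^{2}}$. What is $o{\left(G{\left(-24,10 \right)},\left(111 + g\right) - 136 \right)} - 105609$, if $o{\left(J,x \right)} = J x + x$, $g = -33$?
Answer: $-104623$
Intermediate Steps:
$G{\left(D,Q \right)} = 8 - \sqrt{D^{2} + Q^{2}}$
$o{\left(J,x \right)} = x + J x$
$o{\left(G{\left(-24,10 \right)},\left(111 + g\right) - 136 \right)} - 105609 = \left(\left(111 - 33\right) - 136\right) \left(1 + \left(8 - \sqrt{\left(-24\right)^{2} + 10^{2}}\right)\right) - 105609 = \left(78 - 136\right) \left(1 + \left(8 - \sqrt{576 + 100}\right)\right) - 105609 = - 58 \left(1 + \left(8 - \sqrt{676}\right)\right) - 105609 = - 58 \left(1 + \left(8 - 26\right)\right) - 105609 = - 58 \left(1 - 18\right) - 105609 = \left(-58\right) \left(-17\right) - 105609 = 986 - 105609 = -104623$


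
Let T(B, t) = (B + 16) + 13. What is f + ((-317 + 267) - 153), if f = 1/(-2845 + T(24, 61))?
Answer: -566777/2792 ≈ -203.00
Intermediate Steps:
T(B, t) = 29 + B (T(B, t) = (16 + B) + 13 = 29 + B)
f = -1/2792 (f = 1/(-2845 + (29 + 24)) = 1/(-2845 + 53) = 1/(-2792) = -1/2792 ≈ -0.00035817)
f + ((-317 + 267) - 153) = -1/2792 + ((-317 + 267) - 153) = -1/2792 + (-50 - 153) = -1/2792 - 203 = -566777/2792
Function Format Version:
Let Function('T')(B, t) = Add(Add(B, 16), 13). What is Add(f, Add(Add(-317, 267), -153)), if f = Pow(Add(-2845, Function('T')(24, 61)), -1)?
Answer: Rational(-566777, 2792) ≈ -203.00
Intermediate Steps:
Function('T')(B, t) = Add(29, B) (Function('T')(B, t) = Add(Add(16, B), 13) = Add(29, B))
f = Rational(-1, 2792) (f = Pow(Add(-2845, Add(29, 24)), -1) = Pow(Add(-2845, 53), -1) = Pow(-2792, -1) = Rational(-1, 2792) ≈ -0.00035817)
Add(f, Add(Add(-317, 267), -153)) = Add(Rational(-1, 2792), Add(Add(-317, 267), -153)) = Add(Rational(-1, 2792), Add(-50, -153)) = Add(Rational(-1, 2792), -203) = Rational(-566777, 2792)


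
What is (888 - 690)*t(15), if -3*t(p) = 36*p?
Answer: -35640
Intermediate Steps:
t(p) = -12*p
(888 - 690)*t(15) = (888 - 690)*(-12*15) = 198*(-180) = -35640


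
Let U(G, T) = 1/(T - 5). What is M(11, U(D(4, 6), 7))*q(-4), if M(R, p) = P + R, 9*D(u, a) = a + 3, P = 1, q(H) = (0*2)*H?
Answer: 0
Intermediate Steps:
q(H) = 0 (q(H) = 0*H = 0)
D(u, a) = 1/3 + a/9 (D(u, a) = (a + 3)/9 = (3 + a)/9 = 1/3 + a/9)
U(G, T) = 1/(-5 + T)
M(R, p) = 1 + R
M(11, U(D(4, 6), 7))*q(-4) = (1 + 11)*0 = 12*0 = 0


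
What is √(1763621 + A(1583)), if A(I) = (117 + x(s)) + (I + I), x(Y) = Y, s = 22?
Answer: √1766926 ≈ 1329.3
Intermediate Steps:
A(I) = 139 + 2*I (A(I) = (117 + 22) + (I + I) = 139 + 2*I)
√(1763621 + A(1583)) = √(1763621 + (139 + 2*1583)) = √(1763621 + (139 + 3166)) = √(1763621 + 3305) = √1766926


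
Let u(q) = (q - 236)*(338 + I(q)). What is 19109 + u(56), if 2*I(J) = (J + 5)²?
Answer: -376621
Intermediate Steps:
I(J) = (5 + J)²/2 (I(J) = (J + 5)²/2 = (5 + J)²/2)
u(q) = (-236 + q)*(338 + (5 + q)²/2) (u(q) = (q - 236)*(338 + (5 + q)²/2) = (-236 + q)*(338 + (5 + q)²/2))
19109 + u(56) = 19109 + (-82718 + (½)*56³ - 113*56² - 1659/2*56) = 19109 + (-82718 + (½)*175616 - 113*3136 - 46452) = 19109 + (-82718 + 87808 - 354368 - 46452) = 19109 - 395730 = -376621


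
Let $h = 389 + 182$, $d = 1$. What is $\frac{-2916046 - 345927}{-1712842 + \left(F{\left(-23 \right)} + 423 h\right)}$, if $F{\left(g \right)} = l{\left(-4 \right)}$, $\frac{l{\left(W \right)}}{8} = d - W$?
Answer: $\frac{3261973}{1471269} \approx 2.2171$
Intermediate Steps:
$h = 571$
$l{\left(W \right)} = 8 - 8 W$ ($l{\left(W \right)} = 8 \left(1 - W\right) = 8 - 8 W$)
$F{\left(g \right)} = 40$ ($F{\left(g \right)} = 8 - -32 = 8 + 32 = 40$)
$\frac{-2916046 - 345927}{-1712842 + \left(F{\left(-23 \right)} + 423 h\right)} = \frac{-2916046 - 345927}{-1712842 + \left(40 + 423 \cdot 571\right)} = - \frac{3261973}{-1712842 + \left(40 + 241533\right)} = - \frac{3261973}{-1712842 + 241573} = - \frac{3261973}{-1471269} = \left(-3261973\right) \left(- \frac{1}{1471269}\right) = \frac{3261973}{1471269}$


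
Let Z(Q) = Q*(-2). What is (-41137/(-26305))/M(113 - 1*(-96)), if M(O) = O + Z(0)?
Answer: 41137/5497745 ≈ 0.0074825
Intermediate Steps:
Z(Q) = -2*Q
M(O) = O (M(O) = O - 2*0 = O + 0 = O)
(-41137/(-26305))/M(113 - 1*(-96)) = (-41137/(-26305))/(113 - 1*(-96)) = (-41137*(-1/26305))/(113 + 96) = (41137/26305)/209 = (41137/26305)*(1/209) = 41137/5497745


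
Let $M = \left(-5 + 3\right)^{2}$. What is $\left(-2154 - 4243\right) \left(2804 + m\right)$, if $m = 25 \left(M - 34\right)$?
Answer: $-13139438$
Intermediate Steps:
$M = 4$ ($M = \left(-2\right)^{2} = 4$)
$m = -750$ ($m = 25 \left(4 - 34\right) = 25 \left(-30\right) = -750$)
$\left(-2154 - 4243\right) \left(2804 + m\right) = \left(-2154 - 4243\right) \left(2804 - 750\right) = \left(-6397\right) 2054 = -13139438$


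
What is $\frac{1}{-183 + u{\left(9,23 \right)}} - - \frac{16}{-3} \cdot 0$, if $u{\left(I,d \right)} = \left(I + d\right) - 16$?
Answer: $- \frac{1}{167} \approx -0.005988$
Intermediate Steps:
$u{\left(I,d \right)} = -16 + I + d$
$\frac{1}{-183 + u{\left(9,23 \right)}} - - \frac{16}{-3} \cdot 0 = \frac{1}{-183 + \left(-16 + 9 + 23\right)} - - \frac{16}{-3} \cdot 0 = \frac{1}{-183 + 16} - \left(-16\right) \left(- \frac{1}{3}\right) 0 = \frac{1}{-167} - \frac{16}{3} \cdot 0 = - \frac{1}{167} - 0 = - \frac{1}{167} + 0 = - \frac{1}{167}$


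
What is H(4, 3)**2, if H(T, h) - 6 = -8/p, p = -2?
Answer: 100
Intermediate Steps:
H(T, h) = 10 (H(T, h) = 6 - 8/(-2) = 6 - 8*(-1/2) = 6 + 4 = 10)
H(4, 3)**2 = 10**2 = 100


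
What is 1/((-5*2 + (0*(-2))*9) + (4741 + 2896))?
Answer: 1/7627 ≈ 0.00013111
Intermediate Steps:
1/((-5*2 + (0*(-2))*9) + (4741 + 2896)) = 1/((-10 + 0*9) + 7637) = 1/((-10 + 0) + 7637) = 1/(-10 + 7637) = 1/7627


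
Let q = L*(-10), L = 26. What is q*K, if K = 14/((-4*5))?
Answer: 182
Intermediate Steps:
K = -7/10 (K = 14/(-20) = 14*(-1/20) = -7/10 ≈ -0.70000)
q = -260 (q = 26*(-10) = -260)
q*K = -260*(-7/10) = 182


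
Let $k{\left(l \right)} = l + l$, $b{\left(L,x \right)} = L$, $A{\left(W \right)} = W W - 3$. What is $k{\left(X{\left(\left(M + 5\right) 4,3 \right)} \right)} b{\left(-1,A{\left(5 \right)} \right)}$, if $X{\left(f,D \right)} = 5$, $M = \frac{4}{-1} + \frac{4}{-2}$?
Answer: $-10$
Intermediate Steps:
$A{\left(W \right)} = -3 + W^{2}$ ($A{\left(W \right)} = W^{2} - 3 = -3 + W^{2}$)
$M = -6$ ($M = 4 \left(-1\right) + 4 \left(- \frac{1}{2}\right) = -4 - 2 = -6$)
$k{\left(l \right)} = 2 l$
$k{\left(X{\left(\left(M + 5\right) 4,3 \right)} \right)} b{\left(-1,A{\left(5 \right)} \right)} = 2 \cdot 5 \left(-1\right) = 10 \left(-1\right) = -10$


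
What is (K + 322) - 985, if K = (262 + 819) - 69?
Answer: 349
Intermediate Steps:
K = 1012 (K = 1081 - 69 = 1012)
(K + 322) - 985 = (1012 + 322) - 985 = 1334 - 985 = 349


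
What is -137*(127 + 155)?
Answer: -38634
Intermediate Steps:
-137*(127 + 155) = -137*282 = -38634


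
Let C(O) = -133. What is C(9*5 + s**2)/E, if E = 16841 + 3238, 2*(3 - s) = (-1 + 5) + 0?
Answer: -133/20079 ≈ -0.0066238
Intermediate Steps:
s = 1 (s = 3 - ((-1 + 5) + 0)/2 = 3 - (4 + 0)/2 = 3 - 1/2*4 = 3 - 2 = 1)
E = 20079
C(9*5 + s**2)/E = -133/20079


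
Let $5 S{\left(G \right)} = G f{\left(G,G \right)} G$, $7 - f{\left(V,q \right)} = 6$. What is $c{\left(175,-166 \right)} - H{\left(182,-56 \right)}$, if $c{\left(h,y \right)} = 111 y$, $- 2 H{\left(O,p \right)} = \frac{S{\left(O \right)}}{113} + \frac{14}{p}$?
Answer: $- \frac{83153589}{4520} \approx -18397.0$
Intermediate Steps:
$f{\left(V,q \right)} = 1$ ($f{\left(V,q \right)} = 7 - 6 = 1$)
$S{\left(G \right)} = \frac{G^{2}}{5}$ ($S{\left(G \right)} = \frac{G 1 G}{5} = \frac{G G}{5} = \frac{G^{2}}{5}$)
$H{\left(O,p \right)} = - \frac{7}{p} - \frac{O^{2}}{1130}$ ($H{\left(O,p \right)} = - \frac{\frac{\frac{1}{5} O^{2}}{113} + \frac{14}{p}}{2} = - \frac{\frac{O^{2}}{5} \cdot \frac{1}{113} + \frac{14}{p}}{2} = - \frac{\frac{O^{2}}{565} + \frac{14}{p}}{2} = - \frac{\frac{14}{p} + \frac{O^{2}}{565}}{2} = - \frac{7}{p} - \frac{O^{2}}{1130}$)
$c{\left(175,-166 \right)} - H{\left(182,-56 \right)} = 111 \left(-166\right) - \left(- \frac{7}{-56} - \frac{182^{2}}{1130}\right) = -18426 - \left(\left(-7\right) \left(- \frac{1}{56}\right) - \frac{16562}{565}\right) = -18426 - \left(\frac{1}{8} - \frac{16562}{565}\right) = -18426 - - \frac{131931}{4520} = -18426 + \frac{131931}{4520} = - \frac{83153589}{4520}$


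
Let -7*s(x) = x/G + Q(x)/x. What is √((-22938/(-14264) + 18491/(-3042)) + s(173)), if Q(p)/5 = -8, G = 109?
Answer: I*√1571836605806168135287/18357628926 ≈ 2.1597*I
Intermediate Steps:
Q(p) = -40 (Q(p) = 5*(-8) = -40)
s(x) = -x/763 + 40/(7*x) (s(x) = -(x/109 - 40/x)/7 = -(-40/x + x/109)/7 = -x/763 + 40/(7*x))
√((-22938/(-14264) + 18491/(-3042)) + s(173)) = √((-22938/(-14264) + 18491/(-3042)) + (1/763)*(4360 - 1*173²)/173) = √((-22938*(-1/14264) + 18491*(-1/3042)) + (1/763)*(1/173)*(4360 - 1*29929)) = √((11469/7132 - 18491/3042) + (1/763)*(1/173)*(4360 - 29929)) = √(-48494557/10847772 + (1/763)*(1/173)*(-25569)) = √(-48494557/10847772 - 25569/131999) = √(-6678599711711/1431895056228) = I*√1571836605806168135287/18357628926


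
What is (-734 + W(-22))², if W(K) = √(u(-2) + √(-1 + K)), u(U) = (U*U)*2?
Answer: (734 - √(8 + I*√23))² ≈ 5.3444e+5 - 1191.0*I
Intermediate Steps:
u(U) = 2*U² (u(U) = U²*2 = 2*U²)
W(K) = √(8 + √(-1 + K)) (W(K) = √(2*(-2)² + √(-1 + K)) = √(2*4 + √(-1 + K)) = √(8 + √(-1 + K)))
(-734 + W(-22))² = (-734 + √(8 + √(-1 - 22)))² = (-734 + √(8 + √(-23)))² = (-734 + √(8 + I*√23))²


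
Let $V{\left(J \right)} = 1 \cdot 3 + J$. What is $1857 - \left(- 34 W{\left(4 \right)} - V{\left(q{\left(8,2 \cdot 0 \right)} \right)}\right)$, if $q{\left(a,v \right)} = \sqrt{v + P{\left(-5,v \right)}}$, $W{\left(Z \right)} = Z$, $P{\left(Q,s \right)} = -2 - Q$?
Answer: $1996 + \sqrt{3} \approx 1997.7$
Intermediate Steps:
$q{\left(a,v \right)} = \sqrt{3 + v}$ ($q{\left(a,v \right)} = \sqrt{v - -3} = \sqrt{v + \left(-2 + 5\right)} = \sqrt{v + 3} = \sqrt{3 + v}$)
$V{\left(J \right)} = 3 + J$
$1857 - \left(- 34 W{\left(4 \right)} - V{\left(q{\left(8,2 \cdot 0 \right)} \right)}\right) = 1857 - \left(\left(-34\right) 4 - \left(3 + \sqrt{3 + 2 \cdot 0}\right)\right) = 1857 - \left(-136 - \left(3 + \sqrt{3 + 0}\right)\right) = 1857 - \left(-136 - \left(3 + \sqrt{3}\right)\right) = 1857 - \left(-139 - \sqrt{3}\right) = 1857 + \left(139 + \sqrt{3}\right) = 1996 + \sqrt{3}$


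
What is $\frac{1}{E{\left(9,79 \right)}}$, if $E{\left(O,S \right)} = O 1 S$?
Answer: $\frac{1}{711} \approx 0.0014065$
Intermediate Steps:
$E{\left(O,S \right)} = O S$
$\frac{1}{E{\left(9,79 \right)}} = \frac{1}{9 \cdot 79} = \frac{1}{711}$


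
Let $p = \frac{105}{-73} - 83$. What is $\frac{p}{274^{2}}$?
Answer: $- \frac{1541}{1370137} \approx -0.0011247$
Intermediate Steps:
$p = - \frac{6164}{73}$ ($p = 105 \left(- \frac{1}{73}\right) - 83 = - \frac{105}{73} - 83 = - \frac{6164}{73} \approx -84.438$)
$\frac{p}{274^{2}} = - \frac{6164}{73 \cdot 274^{2}} = - \frac{6164}{73 \cdot 75076} = \left(- \frac{6164}{73}\right) \frac{1}{75076} = - \frac{1541}{1370137}$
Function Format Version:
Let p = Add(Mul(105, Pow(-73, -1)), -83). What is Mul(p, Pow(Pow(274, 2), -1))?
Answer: Rational(-1541, 1370137) ≈ -0.0011247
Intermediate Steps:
p = Rational(-6164, 73) (p = Add(Mul(105, Rational(-1, 73)), -83) = Add(Rational(-105, 73), -83) = Rational(-6164, 73) ≈ -84.438)
Mul(p, Pow(Pow(274, 2), -1)) = Mul(Rational(-6164, 73), Pow(Pow(274, 2), -1)) = Mul(Rational(-6164, 73), Pow(75076, -1)) = Mul(Rational(-6164, 73), Rational(1, 75076)) = Rational(-1541, 1370137)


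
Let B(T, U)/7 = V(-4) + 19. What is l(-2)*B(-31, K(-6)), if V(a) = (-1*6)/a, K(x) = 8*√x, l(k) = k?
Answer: -287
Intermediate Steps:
V(a) = -6/a
B(T, U) = 287/2 (B(T, U) = 7*(-6/(-4) + 19) = 7*(-6*(-¼) + 19) = 7*(3/2 + 19) = 7*(41/2) = 287/2)
l(-2)*B(-31, K(-6)) = -2*287/2 = -287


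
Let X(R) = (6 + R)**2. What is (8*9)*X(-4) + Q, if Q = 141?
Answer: 429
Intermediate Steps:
(8*9)*X(-4) + Q = (8*9)*(6 - 4)**2 + 141 = 72*2**2 + 141 = 72*4 + 141 = 288 + 141 = 429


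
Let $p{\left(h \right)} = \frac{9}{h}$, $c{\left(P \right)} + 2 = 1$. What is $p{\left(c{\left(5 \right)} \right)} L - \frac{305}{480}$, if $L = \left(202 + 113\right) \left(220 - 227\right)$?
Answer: $\frac{1905059}{96} \approx 19844.0$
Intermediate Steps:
$c{\left(P \right)} = -1$ ($c{\left(P \right)} = -2 + 1 = -1$)
$L = -2205$ ($L = 315 \left(-7\right) = -2205$)
$p{\left(c{\left(5 \right)} \right)} L - \frac{305}{480} = \frac{9}{-1} \left(-2205\right) - \frac{305}{480} = 9 \left(-1\right) \left(-2205\right) - \frac{61}{96} = \left(-9\right) \left(-2205\right) - \frac{61}{96} = 19845 - \frac{61}{96} = \frac{1905059}{96}$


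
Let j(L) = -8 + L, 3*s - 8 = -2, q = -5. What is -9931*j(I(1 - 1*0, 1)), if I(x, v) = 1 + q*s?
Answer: 168827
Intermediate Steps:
s = 2 (s = 8/3 + (1/3)*(-2) = 8/3 - 2/3 = 2)
I(x, v) = -9 (I(x, v) = 1 - 5*2 = 1 - 10 = -9)
-9931*j(I(1 - 1*0, 1)) = -9931*(-8 - 9) = -9931*(-17) = 168827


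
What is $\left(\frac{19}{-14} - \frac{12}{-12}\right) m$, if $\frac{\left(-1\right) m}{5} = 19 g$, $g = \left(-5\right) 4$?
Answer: $- \frac{4750}{7} \approx -678.57$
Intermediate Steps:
$g = -20$
$m = 1900$ ($m = - 5 \cdot 19 \left(-20\right) = \left(-5\right) \left(-380\right) = 1900$)
$\left(\frac{19}{-14} - \frac{12}{-12}\right) m = \left(\frac{19}{-14} - \frac{12}{-12}\right) 1900 = \left(19 \left(- \frac{1}{14}\right) - -1\right) 1900 = \left(- \frac{19}{14} + 1\right) 1900 = \left(- \frac{5}{14}\right) 1900 = - \frac{4750}{7}$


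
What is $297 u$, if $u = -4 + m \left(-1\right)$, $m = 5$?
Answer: $-2673$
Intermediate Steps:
$u = -9$ ($u = -4 + 5 \left(-1\right) = -4 - 5 = -9$)
$297 u = 297 \left(-9\right) = -2673$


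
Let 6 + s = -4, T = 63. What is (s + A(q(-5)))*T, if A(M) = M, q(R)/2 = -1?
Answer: -756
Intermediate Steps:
q(R) = -2 (q(R) = 2*(-1) = -2)
s = -10 (s = -6 - 4 = -10)
(s + A(q(-5)))*T = (-10 - 2)*63 = -12*63 = -756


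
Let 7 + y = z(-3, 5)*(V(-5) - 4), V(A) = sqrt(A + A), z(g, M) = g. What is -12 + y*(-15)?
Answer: -87 + 45*I*sqrt(10) ≈ -87.0 + 142.3*I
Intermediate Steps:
V(A) = sqrt(2)*sqrt(A) (V(A) = sqrt(2*A) = sqrt(2)*sqrt(A))
y = 5 - 3*I*sqrt(10) (y = -7 - 3*(sqrt(2)*sqrt(-5) - 4) = -7 - 3*(sqrt(2)*(I*sqrt(5)) - 4) = -7 - 3*(I*sqrt(10) - 4) = -7 - 3*(-4 + I*sqrt(10)) = -7 + (12 - 3*I*sqrt(10)) = 5 - 3*I*sqrt(10) ≈ 5.0 - 9.4868*I)
-12 + y*(-15) = -12 + (5 - 3*I*sqrt(10))*(-15) = -12 + (-75 + 45*I*sqrt(10)) = -87 + 45*I*sqrt(10)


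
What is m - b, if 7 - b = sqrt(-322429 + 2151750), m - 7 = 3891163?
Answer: 3891163 + sqrt(1829321) ≈ 3.8925e+6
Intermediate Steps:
m = 3891170 (m = 7 + 3891163 = 3891170)
b = 7 - sqrt(1829321) (b = 7 - sqrt(-322429 + 2151750) = 7 - sqrt(1829321) ≈ -1345.5)
m - b = 3891170 - (7 - sqrt(1829321)) = 3891170 + (-7 + sqrt(1829321)) = 3891163 + sqrt(1829321)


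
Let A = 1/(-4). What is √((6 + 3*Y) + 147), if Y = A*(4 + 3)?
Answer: √591/2 ≈ 12.155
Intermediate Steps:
A = -¼ ≈ -0.25000
Y = -7/4 (Y = -(4 + 3)/4 = -¼*7 = -7/4 ≈ -1.7500)
√((6 + 3*Y) + 147) = √((6 + 3*(-7/4)) + 147) = √((6 - 21/4) + 147) = √(¾ + 147) = √(591/4) = √591/2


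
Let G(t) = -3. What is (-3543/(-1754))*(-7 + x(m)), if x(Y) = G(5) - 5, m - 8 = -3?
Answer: -53145/1754 ≈ -30.299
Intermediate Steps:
m = 5 (m = 8 - 3 = 5)
x(Y) = -8 (x(Y) = -3 - 5 = -8)
(-3543/(-1754))*(-7 + x(m)) = (-3543/(-1754))*(-7 - 8) = -3543*(-1/1754)*(-15) = (3543/1754)*(-15) = -53145/1754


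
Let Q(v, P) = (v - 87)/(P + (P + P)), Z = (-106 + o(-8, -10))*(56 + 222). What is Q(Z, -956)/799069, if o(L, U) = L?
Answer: 10593/763909964 ≈ 1.3867e-5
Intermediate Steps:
Z = -31692 (Z = (-106 - 8)*(56 + 222) = -114*278 = -31692)
Q(v, P) = (-87 + v)/(3*P) (Q(v, P) = (-87 + v)/(P + 2*P) = (-87 + v)/((3*P)) = (-87 + v)*(1/(3*P)) = (-87 + v)/(3*P))
Q(Z, -956)/799069 = ((⅓)*(-87 - 31692)/(-956))/799069 = ((⅓)*(-1/956)*(-31779))*(1/799069) = (10593/956)*(1/799069) = 10593/763909964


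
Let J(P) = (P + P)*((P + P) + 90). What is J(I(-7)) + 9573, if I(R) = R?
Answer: 8509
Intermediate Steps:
J(P) = 2*P*(90 + 2*P) (J(P) = (2*P)*(2*P + 90) = (2*P)*(90 + 2*P) = 2*P*(90 + 2*P))
J(I(-7)) + 9573 = 4*(-7)*(45 - 7) + 9573 = 4*(-7)*38 + 9573 = -1064 + 9573 = 8509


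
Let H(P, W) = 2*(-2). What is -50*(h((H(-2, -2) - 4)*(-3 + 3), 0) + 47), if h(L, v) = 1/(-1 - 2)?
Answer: -7000/3 ≈ -2333.3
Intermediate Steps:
H(P, W) = -4
h(L, v) = -1/3 (h(L, v) = 1/(-3) = -1/3)
-50*(h((H(-2, -2) - 4)*(-3 + 3), 0) + 47) = -50*(-1/3 + 47) = -50*140/3 = -7000/3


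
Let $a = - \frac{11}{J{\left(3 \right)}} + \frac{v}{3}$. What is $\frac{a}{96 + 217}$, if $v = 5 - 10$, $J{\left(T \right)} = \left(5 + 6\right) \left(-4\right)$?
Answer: $- \frac{17}{3756} \approx -0.0045261$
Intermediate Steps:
$J{\left(T \right)} = -44$ ($J{\left(T \right)} = 11 \left(-4\right) = -44$)
$v = -5$
$a = - \frac{17}{12}$ ($a = - \frac{11}{-44} - \frac{5}{3} = \left(-11\right) \left(- \frac{1}{44}\right) - \frac{5}{3} = \frac{1}{4} - \frac{5}{3} = - \frac{17}{12} \approx -1.4167$)
$\frac{a}{96 + 217} = - \frac{17}{12 \left(96 + 217\right)} = - \frac{17}{12 \cdot 313} = \left(- \frac{17}{12}\right) \frac{1}{313} = - \frac{17}{3756}$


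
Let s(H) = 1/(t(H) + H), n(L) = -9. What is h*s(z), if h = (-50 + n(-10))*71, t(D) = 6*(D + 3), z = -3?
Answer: 4189/3 ≈ 1396.3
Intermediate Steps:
t(D) = 18 + 6*D (t(D) = 6*(3 + D) = 18 + 6*D)
h = -4189 (h = (-50 - 9)*71 = -59*71 = -4189)
s(H) = 1/(18 + 7*H) (s(H) = 1/((18 + 6*H) + H) = 1/(18 + 7*H))
h*s(z) = -4189/(18 + 7*(-3)) = -4189/(18 - 21) = -4189/(-3) = -4189*(-⅓) = 4189/3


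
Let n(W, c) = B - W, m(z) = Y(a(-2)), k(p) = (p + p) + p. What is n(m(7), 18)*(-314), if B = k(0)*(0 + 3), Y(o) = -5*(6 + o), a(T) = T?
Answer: -6280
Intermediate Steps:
k(p) = 3*p (k(p) = 2*p + p = 3*p)
Y(o) = -30 - 5*o
m(z) = -20 (m(z) = -30 - 5*(-2) = -30 + 10 = -20)
B = 0 (B = (3*0)*(0 + 3) = 0*3 = 0)
n(W, c) = -W (n(W, c) = 0 - W = -W)
n(m(7), 18)*(-314) = -1*(-20)*(-314) = 20*(-314) = -6280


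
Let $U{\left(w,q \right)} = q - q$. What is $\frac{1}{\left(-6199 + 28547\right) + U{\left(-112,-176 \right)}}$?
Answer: $\frac{1}{22348} \approx 4.4747 \cdot 10^{-5}$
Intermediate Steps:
$U{\left(w,q \right)} = 0$
$\frac{1}{\left(-6199 + 28547\right) + U{\left(-112,-176 \right)}} = \frac{1}{\left(-6199 + 28547\right) + 0} = \frac{1}{22348 + 0} = \frac{1}{22348}$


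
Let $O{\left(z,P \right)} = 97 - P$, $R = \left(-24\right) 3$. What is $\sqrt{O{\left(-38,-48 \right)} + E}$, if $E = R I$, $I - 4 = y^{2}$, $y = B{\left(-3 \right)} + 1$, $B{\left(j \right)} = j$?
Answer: $i \sqrt{431} \approx 20.761 i$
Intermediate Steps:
$R = -72$
$y = -2$ ($y = -3 + 1 = -2$)
$I = 8$ ($I = 4 + \left(-2\right)^{2} = 4 + 4 = 8$)
$E = -576$ ($E = \left(-72\right) 8 = -576$)
$\sqrt{O{\left(-38,-48 \right)} + E} = \sqrt{\left(97 - -48\right) - 576} = \sqrt{\left(97 + 48\right) - 576} = \sqrt{145 - 576} = \sqrt{-431} = i \sqrt{431}$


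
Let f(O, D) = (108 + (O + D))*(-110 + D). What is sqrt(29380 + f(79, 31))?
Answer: sqrt(12158) ≈ 110.26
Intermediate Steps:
f(O, D) = (-110 + D)*(108 + D + O) (f(O, D) = (108 + (D + O))*(-110 + D) = (108 + D + O)*(-110 + D) = (-110 + D)*(108 + D + O))
sqrt(29380 + f(79, 31)) = sqrt(29380 + (-11880 + 31**2 - 110*79 - 2*31 + 31*79)) = sqrt(29380 + (-11880 + 961 - 8690 - 62 + 2449)) = sqrt(29380 - 17222) = sqrt(12158)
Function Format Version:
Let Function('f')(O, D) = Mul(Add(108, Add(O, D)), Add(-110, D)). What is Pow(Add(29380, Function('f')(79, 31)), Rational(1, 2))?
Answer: Pow(12158, Rational(1, 2)) ≈ 110.26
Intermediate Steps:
Function('f')(O, D) = Mul(Add(-110, D), Add(108, D, O)) (Function('f')(O, D) = Mul(Add(108, Add(D, O)), Add(-110, D)) = Mul(Add(108, D, O), Add(-110, D)) = Mul(Add(-110, D), Add(108, D, O)))
Pow(Add(29380, Function('f')(79, 31)), Rational(1, 2)) = Pow(Add(29380, Add(-11880, Pow(31, 2), Mul(-110, 79), Mul(-2, 31), Mul(31, 79))), Rational(1, 2)) = Pow(Add(29380, Add(-11880, 961, -8690, -62, 2449)), Rational(1, 2)) = Pow(Add(29380, -17222), Rational(1, 2)) = Pow(12158, Rational(1, 2))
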